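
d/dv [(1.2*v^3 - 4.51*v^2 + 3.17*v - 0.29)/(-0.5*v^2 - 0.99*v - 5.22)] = (-0.6*v^4 - 2.376*v^3 - 12.7421*v^2 + 46.7944*v - 16.8345)/(0.25*v^4 + 0.99*v^3 + 6.2001*v^2 + 10.3356*v + 27.2484)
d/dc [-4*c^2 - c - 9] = -8*c - 1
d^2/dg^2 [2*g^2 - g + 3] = 4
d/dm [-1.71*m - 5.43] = -1.71000000000000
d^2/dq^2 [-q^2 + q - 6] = -2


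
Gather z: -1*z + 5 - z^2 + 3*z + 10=-z^2 + 2*z + 15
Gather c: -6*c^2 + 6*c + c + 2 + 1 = -6*c^2 + 7*c + 3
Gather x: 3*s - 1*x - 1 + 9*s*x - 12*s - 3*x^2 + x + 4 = 9*s*x - 9*s - 3*x^2 + 3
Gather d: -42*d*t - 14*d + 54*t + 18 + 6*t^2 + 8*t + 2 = d*(-42*t - 14) + 6*t^2 + 62*t + 20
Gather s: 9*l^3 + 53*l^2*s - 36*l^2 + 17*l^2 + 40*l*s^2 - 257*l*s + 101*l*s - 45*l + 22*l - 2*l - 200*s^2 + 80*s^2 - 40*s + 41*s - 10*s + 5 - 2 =9*l^3 - 19*l^2 - 25*l + s^2*(40*l - 120) + s*(53*l^2 - 156*l - 9) + 3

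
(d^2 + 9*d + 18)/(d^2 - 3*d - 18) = (d + 6)/(d - 6)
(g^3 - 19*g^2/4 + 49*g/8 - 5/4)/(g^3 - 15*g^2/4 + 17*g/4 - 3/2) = (8*g^2 - 22*g + 5)/(2*(4*g^2 - 7*g + 3))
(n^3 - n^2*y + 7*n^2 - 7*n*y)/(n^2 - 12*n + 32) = n*(n^2 - n*y + 7*n - 7*y)/(n^2 - 12*n + 32)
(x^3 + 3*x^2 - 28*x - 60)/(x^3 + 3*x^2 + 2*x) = (x^2 + x - 30)/(x*(x + 1))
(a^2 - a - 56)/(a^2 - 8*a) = (a + 7)/a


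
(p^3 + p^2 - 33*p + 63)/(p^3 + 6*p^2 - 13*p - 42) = (p - 3)/(p + 2)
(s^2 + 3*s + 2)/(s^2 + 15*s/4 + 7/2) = 4*(s + 1)/(4*s + 7)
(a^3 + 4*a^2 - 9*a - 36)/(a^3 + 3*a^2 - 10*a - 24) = (a + 3)/(a + 2)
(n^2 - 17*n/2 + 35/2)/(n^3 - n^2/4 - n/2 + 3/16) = 8*(2*n^2 - 17*n + 35)/(16*n^3 - 4*n^2 - 8*n + 3)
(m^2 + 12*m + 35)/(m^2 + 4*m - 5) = (m + 7)/(m - 1)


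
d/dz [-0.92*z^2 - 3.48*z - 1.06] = -1.84*z - 3.48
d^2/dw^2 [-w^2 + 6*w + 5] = -2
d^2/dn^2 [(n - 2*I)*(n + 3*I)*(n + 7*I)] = 6*n + 16*I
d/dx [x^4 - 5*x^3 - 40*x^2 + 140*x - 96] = 4*x^3 - 15*x^2 - 80*x + 140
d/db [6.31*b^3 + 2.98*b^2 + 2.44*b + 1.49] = 18.93*b^2 + 5.96*b + 2.44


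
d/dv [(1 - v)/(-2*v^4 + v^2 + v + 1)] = (2*v^4 - v^2 - v + (v - 1)*(-8*v^3 + 2*v + 1) - 1)/(-2*v^4 + v^2 + v + 1)^2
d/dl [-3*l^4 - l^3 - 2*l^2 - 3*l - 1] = -12*l^3 - 3*l^2 - 4*l - 3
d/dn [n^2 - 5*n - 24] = 2*n - 5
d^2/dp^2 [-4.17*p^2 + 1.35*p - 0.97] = -8.34000000000000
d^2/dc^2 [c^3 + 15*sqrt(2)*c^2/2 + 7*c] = 6*c + 15*sqrt(2)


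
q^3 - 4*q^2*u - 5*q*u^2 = q*(q - 5*u)*(q + u)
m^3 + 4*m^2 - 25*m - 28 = (m - 4)*(m + 1)*(m + 7)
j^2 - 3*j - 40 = (j - 8)*(j + 5)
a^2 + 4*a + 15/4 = (a + 3/2)*(a + 5/2)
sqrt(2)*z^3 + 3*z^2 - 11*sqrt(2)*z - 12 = (z - 2*sqrt(2))*(z + 3*sqrt(2))*(sqrt(2)*z + 1)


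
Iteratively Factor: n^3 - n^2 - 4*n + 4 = (n + 2)*(n^2 - 3*n + 2) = (n - 1)*(n + 2)*(n - 2)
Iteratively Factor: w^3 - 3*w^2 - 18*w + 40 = (w - 2)*(w^2 - w - 20) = (w - 2)*(w + 4)*(w - 5)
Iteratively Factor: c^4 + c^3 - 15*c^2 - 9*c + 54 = (c - 3)*(c^3 + 4*c^2 - 3*c - 18) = (c - 3)*(c + 3)*(c^2 + c - 6) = (c - 3)*(c - 2)*(c + 3)*(c + 3)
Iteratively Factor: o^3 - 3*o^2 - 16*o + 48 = (o - 3)*(o^2 - 16) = (o - 4)*(o - 3)*(o + 4)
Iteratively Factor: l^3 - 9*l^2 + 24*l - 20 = (l - 2)*(l^2 - 7*l + 10) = (l - 5)*(l - 2)*(l - 2)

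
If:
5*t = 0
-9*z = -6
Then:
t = 0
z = 2/3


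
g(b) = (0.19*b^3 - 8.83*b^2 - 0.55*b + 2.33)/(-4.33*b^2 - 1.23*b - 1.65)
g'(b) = (8.66*b + 1.23)*(0.19*b^3 - 8.83*b^2 - 0.55*b + 2.33)/(-4.33*b^2 - 1.23*b - 1.65)^2 + (0.57*b^2 - 17.66*b - 0.55)/(-4.33*b^2 - 1.23*b - 1.65) = (-0.8227*b^4 - 0.467399999999998*b^3 + 7.5389*b^2 + 49.3168*b + 3.7734)/(18.7489*b^4 + 10.6518*b^3 + 15.8019*b^2 + 4.059*b + 2.7225)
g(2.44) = 1.60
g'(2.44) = 0.14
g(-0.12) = -1.45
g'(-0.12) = -0.83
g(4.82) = 1.70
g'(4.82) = -0.01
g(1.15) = 1.10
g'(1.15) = 0.88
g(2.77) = 1.64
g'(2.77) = 0.10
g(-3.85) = 2.25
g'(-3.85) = -0.06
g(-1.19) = 1.56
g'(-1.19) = -1.13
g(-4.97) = 2.31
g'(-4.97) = -0.05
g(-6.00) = 2.35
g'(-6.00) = -0.04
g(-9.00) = 2.48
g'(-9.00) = -0.04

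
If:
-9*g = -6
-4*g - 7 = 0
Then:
No Solution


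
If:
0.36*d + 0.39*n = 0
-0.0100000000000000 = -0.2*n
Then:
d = -0.05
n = 0.05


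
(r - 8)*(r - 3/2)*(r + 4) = r^3 - 11*r^2/2 - 26*r + 48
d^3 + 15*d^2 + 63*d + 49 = (d + 1)*(d + 7)^2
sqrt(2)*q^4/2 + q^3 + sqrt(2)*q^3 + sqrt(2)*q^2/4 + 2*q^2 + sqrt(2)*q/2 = q*(q + sqrt(2)/2)^2*(sqrt(2)*q/2 + sqrt(2))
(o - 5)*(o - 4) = o^2 - 9*o + 20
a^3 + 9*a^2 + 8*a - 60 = (a - 2)*(a + 5)*(a + 6)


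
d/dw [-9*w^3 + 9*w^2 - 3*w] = -27*w^2 + 18*w - 3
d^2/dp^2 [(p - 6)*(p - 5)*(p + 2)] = 6*p - 18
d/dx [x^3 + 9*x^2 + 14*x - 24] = 3*x^2 + 18*x + 14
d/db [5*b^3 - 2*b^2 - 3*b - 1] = 15*b^2 - 4*b - 3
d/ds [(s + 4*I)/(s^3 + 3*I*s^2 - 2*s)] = (s*(s^2 + 3*I*s - 2) - (s + 4*I)*(3*s^2 + 6*I*s - 2))/(s^2*(s^2 + 3*I*s - 2)^2)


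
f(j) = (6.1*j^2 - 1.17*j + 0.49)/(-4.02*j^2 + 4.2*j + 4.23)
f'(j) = (8.04*j - 4.2)*(6.1*j^2 - 1.17*j + 0.49)/(-4.02*j^2 + 4.2*j + 4.23)^2 + (12.2*j - 1.17)/(-4.02*j^2 + 4.2*j + 4.23)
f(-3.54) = -1.33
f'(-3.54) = 0.02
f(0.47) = 0.24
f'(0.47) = 0.84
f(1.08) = 1.56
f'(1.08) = 4.66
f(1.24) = 2.58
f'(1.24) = 8.86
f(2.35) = -3.88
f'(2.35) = 3.64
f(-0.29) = 0.50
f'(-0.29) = -2.99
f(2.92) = -2.76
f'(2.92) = 1.05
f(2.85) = -2.84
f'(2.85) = 1.19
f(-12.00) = -1.43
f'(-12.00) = 0.01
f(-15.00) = -1.44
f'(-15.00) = 0.00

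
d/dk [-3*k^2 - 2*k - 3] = -6*k - 2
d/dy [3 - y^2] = -2*y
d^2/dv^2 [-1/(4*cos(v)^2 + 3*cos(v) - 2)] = (64*sin(v)^4 - 73*sin(v)^2 - 39*cos(v) + 9*cos(3*v) - 25)/(-4*sin(v)^2 + 3*cos(v) + 2)^3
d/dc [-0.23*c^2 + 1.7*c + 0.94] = 1.7 - 0.46*c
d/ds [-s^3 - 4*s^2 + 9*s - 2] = -3*s^2 - 8*s + 9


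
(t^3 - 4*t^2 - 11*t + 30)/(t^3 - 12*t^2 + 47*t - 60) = (t^2 + t - 6)/(t^2 - 7*t + 12)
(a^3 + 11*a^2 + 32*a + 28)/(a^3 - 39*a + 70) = (a^2 + 4*a + 4)/(a^2 - 7*a + 10)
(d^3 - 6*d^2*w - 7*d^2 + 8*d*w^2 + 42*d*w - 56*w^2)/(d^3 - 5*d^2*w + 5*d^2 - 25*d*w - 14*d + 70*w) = (d^3 - 6*d^2*w - 7*d^2 + 8*d*w^2 + 42*d*w - 56*w^2)/(d^3 - 5*d^2*w + 5*d^2 - 25*d*w - 14*d + 70*w)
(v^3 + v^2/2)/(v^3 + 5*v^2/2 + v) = v/(v + 2)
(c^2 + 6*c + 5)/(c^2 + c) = (c + 5)/c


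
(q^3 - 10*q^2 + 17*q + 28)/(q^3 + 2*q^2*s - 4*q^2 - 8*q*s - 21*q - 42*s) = (q^2 - 3*q - 4)/(q^2 + 2*q*s + 3*q + 6*s)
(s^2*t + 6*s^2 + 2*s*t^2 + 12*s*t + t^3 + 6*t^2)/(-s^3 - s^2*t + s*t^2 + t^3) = (-t - 6)/(s - t)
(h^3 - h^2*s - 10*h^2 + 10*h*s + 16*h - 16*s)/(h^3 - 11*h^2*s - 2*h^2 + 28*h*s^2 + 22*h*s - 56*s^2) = (h^2 - h*s - 8*h + 8*s)/(h^2 - 11*h*s + 28*s^2)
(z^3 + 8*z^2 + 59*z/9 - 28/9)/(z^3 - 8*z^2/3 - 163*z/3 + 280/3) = (9*z^2 + 9*z - 4)/(3*(3*z^2 - 29*z + 40))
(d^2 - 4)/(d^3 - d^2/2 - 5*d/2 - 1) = 2*(d + 2)/(2*d^2 + 3*d + 1)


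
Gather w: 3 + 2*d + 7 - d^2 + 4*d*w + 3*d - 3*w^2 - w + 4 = -d^2 + 5*d - 3*w^2 + w*(4*d - 1) + 14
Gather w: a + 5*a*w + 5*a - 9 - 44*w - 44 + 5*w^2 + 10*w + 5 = 6*a + 5*w^2 + w*(5*a - 34) - 48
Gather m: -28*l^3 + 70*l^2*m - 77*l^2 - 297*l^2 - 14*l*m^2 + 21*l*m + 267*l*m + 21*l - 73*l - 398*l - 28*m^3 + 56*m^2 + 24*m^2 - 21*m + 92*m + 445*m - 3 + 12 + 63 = -28*l^3 - 374*l^2 - 450*l - 28*m^3 + m^2*(80 - 14*l) + m*(70*l^2 + 288*l + 516) + 72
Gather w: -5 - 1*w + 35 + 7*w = 6*w + 30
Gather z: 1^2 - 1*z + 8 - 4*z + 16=25 - 5*z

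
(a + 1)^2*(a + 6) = a^3 + 8*a^2 + 13*a + 6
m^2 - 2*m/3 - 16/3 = (m - 8/3)*(m + 2)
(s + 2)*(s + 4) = s^2 + 6*s + 8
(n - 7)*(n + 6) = n^2 - n - 42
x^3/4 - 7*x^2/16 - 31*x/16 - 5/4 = (x/4 + 1/4)*(x - 4)*(x + 5/4)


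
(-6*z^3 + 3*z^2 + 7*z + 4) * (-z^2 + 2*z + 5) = 6*z^5 - 15*z^4 - 31*z^3 + 25*z^2 + 43*z + 20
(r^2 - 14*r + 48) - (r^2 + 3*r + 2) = 46 - 17*r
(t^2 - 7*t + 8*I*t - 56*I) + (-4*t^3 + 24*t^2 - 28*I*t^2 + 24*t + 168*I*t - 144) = -4*t^3 + 25*t^2 - 28*I*t^2 + 17*t + 176*I*t - 144 - 56*I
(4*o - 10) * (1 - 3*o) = -12*o^2 + 34*o - 10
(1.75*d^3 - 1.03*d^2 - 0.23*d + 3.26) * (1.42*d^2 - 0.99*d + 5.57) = 2.485*d^5 - 3.1951*d^4 + 10.4406*d^3 - 0.880200000000002*d^2 - 4.5085*d + 18.1582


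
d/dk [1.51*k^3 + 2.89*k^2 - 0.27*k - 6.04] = 4.53*k^2 + 5.78*k - 0.27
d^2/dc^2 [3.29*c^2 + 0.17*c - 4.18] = 6.58000000000000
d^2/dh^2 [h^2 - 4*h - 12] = 2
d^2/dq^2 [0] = 0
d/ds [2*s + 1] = 2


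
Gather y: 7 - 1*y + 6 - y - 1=12 - 2*y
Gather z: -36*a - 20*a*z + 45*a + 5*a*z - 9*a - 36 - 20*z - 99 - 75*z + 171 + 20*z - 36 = z*(-15*a - 75)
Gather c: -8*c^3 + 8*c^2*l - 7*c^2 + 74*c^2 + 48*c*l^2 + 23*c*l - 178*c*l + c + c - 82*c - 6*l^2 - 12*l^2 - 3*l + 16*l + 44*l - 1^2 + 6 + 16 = -8*c^3 + c^2*(8*l + 67) + c*(48*l^2 - 155*l - 80) - 18*l^2 + 57*l + 21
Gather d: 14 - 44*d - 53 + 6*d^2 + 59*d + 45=6*d^2 + 15*d + 6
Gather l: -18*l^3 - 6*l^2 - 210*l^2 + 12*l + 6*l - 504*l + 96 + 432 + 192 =-18*l^3 - 216*l^2 - 486*l + 720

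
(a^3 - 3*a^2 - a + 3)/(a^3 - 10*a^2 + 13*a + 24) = (a - 1)/(a - 8)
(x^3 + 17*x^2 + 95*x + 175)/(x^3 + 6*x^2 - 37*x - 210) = (x + 5)/(x - 6)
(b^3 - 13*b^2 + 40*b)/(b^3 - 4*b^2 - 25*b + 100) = b*(b - 8)/(b^2 + b - 20)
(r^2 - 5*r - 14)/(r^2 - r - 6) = (r - 7)/(r - 3)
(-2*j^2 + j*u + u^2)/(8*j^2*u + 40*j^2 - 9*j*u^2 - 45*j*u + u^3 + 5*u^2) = (2*j + u)/(-8*j*u - 40*j + u^2 + 5*u)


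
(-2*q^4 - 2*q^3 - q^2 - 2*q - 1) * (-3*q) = 6*q^5 + 6*q^4 + 3*q^3 + 6*q^2 + 3*q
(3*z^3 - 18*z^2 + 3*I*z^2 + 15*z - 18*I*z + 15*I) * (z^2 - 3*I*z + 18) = 3*z^5 - 18*z^4 - 6*I*z^4 + 78*z^3 + 36*I*z^3 - 378*z^2 + 24*I*z^2 + 315*z - 324*I*z + 270*I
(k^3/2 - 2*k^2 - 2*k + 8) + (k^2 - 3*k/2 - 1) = k^3/2 - k^2 - 7*k/2 + 7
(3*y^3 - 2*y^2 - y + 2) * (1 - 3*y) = -9*y^4 + 9*y^3 + y^2 - 7*y + 2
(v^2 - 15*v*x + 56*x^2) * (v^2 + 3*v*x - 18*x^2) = v^4 - 12*v^3*x - 7*v^2*x^2 + 438*v*x^3 - 1008*x^4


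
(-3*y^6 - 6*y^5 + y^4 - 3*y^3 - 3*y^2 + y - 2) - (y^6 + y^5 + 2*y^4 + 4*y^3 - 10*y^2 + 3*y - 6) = -4*y^6 - 7*y^5 - y^4 - 7*y^3 + 7*y^2 - 2*y + 4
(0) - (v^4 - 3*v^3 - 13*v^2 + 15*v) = -v^4 + 3*v^3 + 13*v^2 - 15*v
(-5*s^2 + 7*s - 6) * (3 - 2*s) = 10*s^3 - 29*s^2 + 33*s - 18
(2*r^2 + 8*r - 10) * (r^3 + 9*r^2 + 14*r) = 2*r^5 + 26*r^4 + 90*r^3 + 22*r^2 - 140*r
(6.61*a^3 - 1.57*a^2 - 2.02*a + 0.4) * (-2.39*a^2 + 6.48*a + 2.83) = -15.7979*a^5 + 46.5851*a^4 + 13.3605*a^3 - 18.4887*a^2 - 3.1246*a + 1.132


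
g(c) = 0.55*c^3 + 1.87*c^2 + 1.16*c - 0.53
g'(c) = 1.65*c^2 + 3.74*c + 1.16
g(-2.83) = -1.30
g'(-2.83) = 3.79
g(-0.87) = -0.49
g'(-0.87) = -0.84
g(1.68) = 9.30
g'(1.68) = 12.10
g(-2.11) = 0.18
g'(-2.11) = 0.61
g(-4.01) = -10.58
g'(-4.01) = 12.69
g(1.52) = 7.49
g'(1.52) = 10.66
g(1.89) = 12.06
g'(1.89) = 14.12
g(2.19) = 16.76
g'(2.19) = 17.26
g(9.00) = 562.33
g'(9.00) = 168.47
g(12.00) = 1233.07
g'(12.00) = 283.64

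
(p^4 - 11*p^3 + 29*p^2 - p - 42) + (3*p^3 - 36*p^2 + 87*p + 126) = p^4 - 8*p^3 - 7*p^2 + 86*p + 84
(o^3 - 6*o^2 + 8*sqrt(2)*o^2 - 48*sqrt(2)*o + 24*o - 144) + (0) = o^3 - 6*o^2 + 8*sqrt(2)*o^2 - 48*sqrt(2)*o + 24*o - 144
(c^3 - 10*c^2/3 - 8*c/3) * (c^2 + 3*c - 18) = c^5 - c^4/3 - 92*c^3/3 + 52*c^2 + 48*c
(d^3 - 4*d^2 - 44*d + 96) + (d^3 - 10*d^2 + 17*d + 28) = 2*d^3 - 14*d^2 - 27*d + 124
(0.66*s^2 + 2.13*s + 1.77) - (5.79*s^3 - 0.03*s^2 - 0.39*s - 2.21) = -5.79*s^3 + 0.69*s^2 + 2.52*s + 3.98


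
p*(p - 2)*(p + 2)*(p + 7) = p^4 + 7*p^3 - 4*p^2 - 28*p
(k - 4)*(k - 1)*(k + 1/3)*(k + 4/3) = k^4 - 10*k^3/3 - 35*k^2/9 + 40*k/9 + 16/9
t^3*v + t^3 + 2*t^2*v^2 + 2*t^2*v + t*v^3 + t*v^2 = (t + v)^2*(t*v + t)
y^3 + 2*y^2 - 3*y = y*(y - 1)*(y + 3)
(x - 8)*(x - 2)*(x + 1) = x^3 - 9*x^2 + 6*x + 16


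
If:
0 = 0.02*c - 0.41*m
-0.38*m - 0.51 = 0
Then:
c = -27.51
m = -1.34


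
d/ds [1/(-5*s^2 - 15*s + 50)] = (2*s + 3)/(5*(s^2 + 3*s - 10)^2)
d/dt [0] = 0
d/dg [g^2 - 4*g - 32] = 2*g - 4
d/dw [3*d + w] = 1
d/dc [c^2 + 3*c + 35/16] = 2*c + 3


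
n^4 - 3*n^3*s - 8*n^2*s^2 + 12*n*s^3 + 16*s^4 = (n - 4*s)*(n - 2*s)*(n + s)*(n + 2*s)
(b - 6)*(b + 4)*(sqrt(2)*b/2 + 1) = sqrt(2)*b^3/2 - sqrt(2)*b^2 + b^2 - 12*sqrt(2)*b - 2*b - 24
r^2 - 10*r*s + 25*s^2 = (r - 5*s)^2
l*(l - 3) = l^2 - 3*l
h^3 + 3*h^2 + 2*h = h*(h + 1)*(h + 2)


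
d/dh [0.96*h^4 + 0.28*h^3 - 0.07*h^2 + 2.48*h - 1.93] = 3.84*h^3 + 0.84*h^2 - 0.14*h + 2.48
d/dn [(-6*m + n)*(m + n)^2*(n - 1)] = (m + n)*((-6*m + n)*(m + n) + (m + n)*(n - 1) - 2*(6*m - n)*(n - 1))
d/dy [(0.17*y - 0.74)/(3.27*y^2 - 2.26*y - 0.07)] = (-0.5559*y^2 + 4.8396*y - 1.6843)/(10.6929*y^4 - 14.7804*y^3 + 4.6498*y^2 + 0.3164*y + 0.0049)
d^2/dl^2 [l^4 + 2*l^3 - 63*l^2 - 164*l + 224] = 12*l^2 + 12*l - 126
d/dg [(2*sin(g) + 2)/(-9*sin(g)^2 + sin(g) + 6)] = 2*(9*sin(g)^2 + 18*sin(g) + 5)*cos(g)/(-9*sin(g)^2 + sin(g) + 6)^2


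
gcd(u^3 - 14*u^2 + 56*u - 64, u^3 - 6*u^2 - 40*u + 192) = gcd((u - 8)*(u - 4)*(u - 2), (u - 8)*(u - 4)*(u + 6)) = u^2 - 12*u + 32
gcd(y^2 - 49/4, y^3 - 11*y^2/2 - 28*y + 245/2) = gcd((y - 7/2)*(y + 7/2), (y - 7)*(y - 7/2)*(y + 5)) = y - 7/2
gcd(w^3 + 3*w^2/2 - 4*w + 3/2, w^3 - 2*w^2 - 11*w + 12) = w^2 + 2*w - 3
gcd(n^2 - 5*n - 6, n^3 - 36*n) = n - 6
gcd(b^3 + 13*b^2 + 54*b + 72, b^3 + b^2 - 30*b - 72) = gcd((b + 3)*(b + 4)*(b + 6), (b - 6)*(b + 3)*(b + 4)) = b^2 + 7*b + 12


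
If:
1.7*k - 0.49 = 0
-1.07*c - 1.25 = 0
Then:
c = -1.17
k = 0.29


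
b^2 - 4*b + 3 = (b - 3)*(b - 1)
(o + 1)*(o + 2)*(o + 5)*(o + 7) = o^4 + 15*o^3 + 73*o^2 + 129*o + 70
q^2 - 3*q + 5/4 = (q - 5/2)*(q - 1/2)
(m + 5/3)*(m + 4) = m^2 + 17*m/3 + 20/3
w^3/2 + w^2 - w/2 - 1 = (w/2 + 1/2)*(w - 1)*(w + 2)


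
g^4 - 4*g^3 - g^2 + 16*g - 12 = (g - 3)*(g - 2)*(g - 1)*(g + 2)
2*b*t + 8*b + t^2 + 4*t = (2*b + t)*(t + 4)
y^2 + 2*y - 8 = (y - 2)*(y + 4)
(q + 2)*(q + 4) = q^2 + 6*q + 8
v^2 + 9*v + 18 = (v + 3)*(v + 6)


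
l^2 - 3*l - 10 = (l - 5)*(l + 2)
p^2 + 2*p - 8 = (p - 2)*(p + 4)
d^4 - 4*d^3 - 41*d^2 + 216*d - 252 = (d - 6)*(d - 3)*(d - 2)*(d + 7)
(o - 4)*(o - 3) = o^2 - 7*o + 12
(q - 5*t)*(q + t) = q^2 - 4*q*t - 5*t^2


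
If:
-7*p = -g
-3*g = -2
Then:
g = 2/3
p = 2/21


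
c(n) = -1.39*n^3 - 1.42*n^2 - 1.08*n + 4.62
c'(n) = -4.17*n^2 - 2.84*n - 1.08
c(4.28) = -134.99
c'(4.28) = -89.62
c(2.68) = -35.23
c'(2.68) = -38.64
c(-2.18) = 14.63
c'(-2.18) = -14.71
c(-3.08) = 35.09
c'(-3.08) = -31.89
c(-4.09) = 80.38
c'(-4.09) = -59.22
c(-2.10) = 13.50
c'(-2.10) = -13.51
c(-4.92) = 141.10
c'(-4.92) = -88.05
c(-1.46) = 7.50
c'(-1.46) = -5.82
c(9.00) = -1133.43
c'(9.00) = -364.41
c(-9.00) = 912.63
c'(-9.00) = -313.29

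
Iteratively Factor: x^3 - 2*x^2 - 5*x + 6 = (x - 1)*(x^2 - x - 6) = (x - 1)*(x + 2)*(x - 3)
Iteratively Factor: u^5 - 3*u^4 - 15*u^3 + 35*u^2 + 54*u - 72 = (u + 3)*(u^4 - 6*u^3 + 3*u^2 + 26*u - 24) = (u - 4)*(u + 3)*(u^3 - 2*u^2 - 5*u + 6) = (u - 4)*(u - 3)*(u + 3)*(u^2 + u - 2) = (u - 4)*(u - 3)*(u + 2)*(u + 3)*(u - 1)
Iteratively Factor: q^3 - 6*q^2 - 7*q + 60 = (q - 5)*(q^2 - q - 12) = (q - 5)*(q + 3)*(q - 4)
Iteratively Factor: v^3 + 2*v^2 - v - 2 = (v + 1)*(v^2 + v - 2) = (v - 1)*(v + 1)*(v + 2)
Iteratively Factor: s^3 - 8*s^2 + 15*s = (s)*(s^2 - 8*s + 15) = s*(s - 5)*(s - 3)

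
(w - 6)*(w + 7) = w^2 + w - 42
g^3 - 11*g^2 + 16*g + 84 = (g - 7)*(g - 6)*(g + 2)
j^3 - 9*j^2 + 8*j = j*(j - 8)*(j - 1)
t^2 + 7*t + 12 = (t + 3)*(t + 4)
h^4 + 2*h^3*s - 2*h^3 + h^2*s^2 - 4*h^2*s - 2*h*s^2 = h*(h - 2)*(h + s)^2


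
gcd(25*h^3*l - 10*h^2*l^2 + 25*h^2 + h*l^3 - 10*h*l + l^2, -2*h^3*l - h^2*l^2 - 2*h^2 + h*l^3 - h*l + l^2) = h*l + 1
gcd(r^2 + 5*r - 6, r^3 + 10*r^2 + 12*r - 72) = r + 6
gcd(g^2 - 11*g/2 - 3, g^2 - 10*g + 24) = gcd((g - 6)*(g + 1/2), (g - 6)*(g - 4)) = g - 6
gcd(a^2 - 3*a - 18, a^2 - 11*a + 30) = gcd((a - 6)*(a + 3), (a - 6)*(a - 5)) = a - 6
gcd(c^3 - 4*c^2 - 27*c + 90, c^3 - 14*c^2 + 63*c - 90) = c^2 - 9*c + 18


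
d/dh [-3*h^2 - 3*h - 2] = -6*h - 3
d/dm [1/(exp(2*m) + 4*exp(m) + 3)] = 2*(-exp(m) - 2)*exp(m)/(exp(2*m) + 4*exp(m) + 3)^2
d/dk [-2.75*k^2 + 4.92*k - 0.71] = 4.92 - 5.5*k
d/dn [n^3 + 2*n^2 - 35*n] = 3*n^2 + 4*n - 35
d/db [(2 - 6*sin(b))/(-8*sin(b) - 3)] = 34*cos(b)/(8*sin(b) + 3)^2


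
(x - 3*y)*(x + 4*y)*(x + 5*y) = x^3 + 6*x^2*y - 7*x*y^2 - 60*y^3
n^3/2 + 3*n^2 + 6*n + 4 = (n/2 + 1)*(n + 2)^2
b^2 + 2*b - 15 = (b - 3)*(b + 5)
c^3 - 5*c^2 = c^2*(c - 5)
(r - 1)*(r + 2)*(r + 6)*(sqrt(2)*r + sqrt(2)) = sqrt(2)*r^4 + 8*sqrt(2)*r^3 + 11*sqrt(2)*r^2 - 8*sqrt(2)*r - 12*sqrt(2)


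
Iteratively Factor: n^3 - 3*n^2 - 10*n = (n - 5)*(n^2 + 2*n) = (n - 5)*(n + 2)*(n)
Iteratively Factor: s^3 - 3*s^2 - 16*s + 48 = (s - 4)*(s^2 + s - 12) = (s - 4)*(s - 3)*(s + 4)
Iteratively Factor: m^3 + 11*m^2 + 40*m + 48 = (m + 4)*(m^2 + 7*m + 12) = (m + 4)^2*(m + 3)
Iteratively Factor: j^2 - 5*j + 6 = (j - 3)*(j - 2)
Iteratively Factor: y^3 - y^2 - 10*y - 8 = (y + 1)*(y^2 - 2*y - 8) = (y + 1)*(y + 2)*(y - 4)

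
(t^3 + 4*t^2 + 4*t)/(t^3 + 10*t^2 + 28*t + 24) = t/(t + 6)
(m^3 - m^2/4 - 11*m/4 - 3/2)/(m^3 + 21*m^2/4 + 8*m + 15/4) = (4*m^2 - 5*m - 6)/(4*m^2 + 17*m + 15)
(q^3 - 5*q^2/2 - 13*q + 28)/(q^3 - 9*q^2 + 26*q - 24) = (q + 7/2)/(q - 3)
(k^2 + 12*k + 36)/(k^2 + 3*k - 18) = (k + 6)/(k - 3)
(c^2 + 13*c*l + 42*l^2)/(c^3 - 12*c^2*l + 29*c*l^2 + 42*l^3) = (c^2 + 13*c*l + 42*l^2)/(c^3 - 12*c^2*l + 29*c*l^2 + 42*l^3)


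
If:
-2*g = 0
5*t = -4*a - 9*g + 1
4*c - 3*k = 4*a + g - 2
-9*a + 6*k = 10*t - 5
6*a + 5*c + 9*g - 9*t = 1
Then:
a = 287/753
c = -112/251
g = 0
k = -986/2259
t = -79/753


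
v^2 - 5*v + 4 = (v - 4)*(v - 1)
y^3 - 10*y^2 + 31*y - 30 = (y - 5)*(y - 3)*(y - 2)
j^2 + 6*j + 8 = (j + 2)*(j + 4)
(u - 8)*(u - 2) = u^2 - 10*u + 16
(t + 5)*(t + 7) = t^2 + 12*t + 35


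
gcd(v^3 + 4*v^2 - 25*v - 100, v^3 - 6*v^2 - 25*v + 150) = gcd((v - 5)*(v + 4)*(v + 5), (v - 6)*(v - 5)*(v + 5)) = v^2 - 25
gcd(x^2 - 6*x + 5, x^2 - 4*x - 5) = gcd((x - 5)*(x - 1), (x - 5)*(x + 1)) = x - 5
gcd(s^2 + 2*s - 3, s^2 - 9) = s + 3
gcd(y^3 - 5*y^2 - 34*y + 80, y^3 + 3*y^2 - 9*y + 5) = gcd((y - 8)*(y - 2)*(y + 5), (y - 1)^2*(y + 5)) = y + 5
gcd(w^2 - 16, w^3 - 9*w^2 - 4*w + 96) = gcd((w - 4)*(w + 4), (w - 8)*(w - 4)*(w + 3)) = w - 4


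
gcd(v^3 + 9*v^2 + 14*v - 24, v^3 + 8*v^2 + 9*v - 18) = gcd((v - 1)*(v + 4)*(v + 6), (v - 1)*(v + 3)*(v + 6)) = v^2 + 5*v - 6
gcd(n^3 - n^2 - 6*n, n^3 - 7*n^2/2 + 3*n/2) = n^2 - 3*n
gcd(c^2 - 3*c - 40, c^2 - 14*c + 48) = c - 8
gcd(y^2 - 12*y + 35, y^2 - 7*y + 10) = y - 5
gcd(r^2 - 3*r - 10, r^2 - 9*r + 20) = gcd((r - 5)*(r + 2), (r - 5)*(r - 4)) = r - 5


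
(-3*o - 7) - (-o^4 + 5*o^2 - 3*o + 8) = o^4 - 5*o^2 - 15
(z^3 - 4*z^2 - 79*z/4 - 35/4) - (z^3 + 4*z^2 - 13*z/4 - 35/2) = -8*z^2 - 33*z/2 + 35/4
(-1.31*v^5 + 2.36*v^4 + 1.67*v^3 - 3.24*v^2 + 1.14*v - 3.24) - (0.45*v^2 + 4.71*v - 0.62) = -1.31*v^5 + 2.36*v^4 + 1.67*v^3 - 3.69*v^2 - 3.57*v - 2.62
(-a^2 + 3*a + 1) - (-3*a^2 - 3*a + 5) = 2*a^2 + 6*a - 4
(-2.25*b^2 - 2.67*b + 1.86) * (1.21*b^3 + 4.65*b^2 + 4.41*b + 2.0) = -2.7225*b^5 - 13.6932*b^4 - 20.0874*b^3 - 7.6257*b^2 + 2.8626*b + 3.72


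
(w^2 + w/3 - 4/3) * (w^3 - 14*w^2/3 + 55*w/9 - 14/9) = w^5 - 13*w^4/3 + 29*w^3/9 + 181*w^2/27 - 26*w/3 + 56/27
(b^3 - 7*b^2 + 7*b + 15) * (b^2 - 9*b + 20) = b^5 - 16*b^4 + 90*b^3 - 188*b^2 + 5*b + 300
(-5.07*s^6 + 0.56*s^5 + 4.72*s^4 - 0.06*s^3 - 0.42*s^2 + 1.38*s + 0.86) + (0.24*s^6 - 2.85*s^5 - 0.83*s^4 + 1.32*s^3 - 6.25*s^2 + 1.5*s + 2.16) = -4.83*s^6 - 2.29*s^5 + 3.89*s^4 + 1.26*s^3 - 6.67*s^2 + 2.88*s + 3.02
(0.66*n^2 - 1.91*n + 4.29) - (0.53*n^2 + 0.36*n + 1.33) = 0.13*n^2 - 2.27*n + 2.96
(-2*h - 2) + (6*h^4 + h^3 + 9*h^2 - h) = 6*h^4 + h^3 + 9*h^2 - 3*h - 2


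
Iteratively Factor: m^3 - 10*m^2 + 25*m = (m - 5)*(m^2 - 5*m) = m*(m - 5)*(m - 5)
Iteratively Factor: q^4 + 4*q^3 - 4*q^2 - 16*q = (q + 2)*(q^3 + 2*q^2 - 8*q) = (q + 2)*(q + 4)*(q^2 - 2*q) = (q - 2)*(q + 2)*(q + 4)*(q)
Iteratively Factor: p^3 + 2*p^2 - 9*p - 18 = (p + 3)*(p^2 - p - 6) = (p - 3)*(p + 3)*(p + 2)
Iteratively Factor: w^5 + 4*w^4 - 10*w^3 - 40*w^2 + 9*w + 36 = (w - 1)*(w^4 + 5*w^3 - 5*w^2 - 45*w - 36) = (w - 1)*(w + 1)*(w^3 + 4*w^2 - 9*w - 36) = (w - 1)*(w + 1)*(w + 3)*(w^2 + w - 12) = (w - 1)*(w + 1)*(w + 3)*(w + 4)*(w - 3)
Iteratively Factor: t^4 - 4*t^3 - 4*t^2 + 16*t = (t - 4)*(t^3 - 4*t) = t*(t - 4)*(t^2 - 4) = t*(t - 4)*(t + 2)*(t - 2)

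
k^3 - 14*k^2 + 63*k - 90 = (k - 6)*(k - 5)*(k - 3)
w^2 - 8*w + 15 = (w - 5)*(w - 3)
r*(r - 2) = r^2 - 2*r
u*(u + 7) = u^2 + 7*u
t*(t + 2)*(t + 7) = t^3 + 9*t^2 + 14*t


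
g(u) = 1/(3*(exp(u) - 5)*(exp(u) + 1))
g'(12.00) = 0.00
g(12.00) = 0.00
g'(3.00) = 0.00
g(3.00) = 0.00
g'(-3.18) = 0.00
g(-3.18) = -0.06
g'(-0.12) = 0.01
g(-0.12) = -0.04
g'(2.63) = -0.01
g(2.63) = 0.00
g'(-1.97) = 0.01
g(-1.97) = -0.06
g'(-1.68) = 0.01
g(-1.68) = -0.06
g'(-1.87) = 0.01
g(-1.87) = -0.06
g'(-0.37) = 0.01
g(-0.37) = -0.05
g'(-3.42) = 0.00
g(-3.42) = -0.06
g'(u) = -exp(u)/(3*(exp(u) - 5)*(exp(u) + 1)^2) - exp(u)/(3*(exp(u) - 5)^2*(exp(u) + 1)) = 2*(2 - exp(u))*exp(u)/(3*(exp(4*u) - 8*exp(3*u) + 6*exp(2*u) + 40*exp(u) + 25))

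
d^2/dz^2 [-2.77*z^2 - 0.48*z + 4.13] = -5.54000000000000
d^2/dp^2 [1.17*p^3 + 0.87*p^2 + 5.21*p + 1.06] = 7.02*p + 1.74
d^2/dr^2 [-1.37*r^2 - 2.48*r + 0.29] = -2.74000000000000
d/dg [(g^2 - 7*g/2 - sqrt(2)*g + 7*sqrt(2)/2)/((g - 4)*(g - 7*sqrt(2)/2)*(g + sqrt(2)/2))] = (-4*g^4 + 8*sqrt(2)*g^3 + 28*g^3 - 94*g^2 - 52*sqrt(2)*g^2 + 112*sqrt(2)*g + 280*g - 532 - 7*sqrt(2))/(4*g^6 - 24*sqrt(2)*g^5 - 32*g^5 + 108*g^4 + 192*sqrt(2)*g^4 - 300*sqrt(2)*g^3 - 352*g^3 - 672*sqrt(2)*g^2 + 753*g^2 - 392*g + 1344*sqrt(2)*g + 784)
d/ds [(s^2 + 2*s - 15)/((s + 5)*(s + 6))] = 9/(s^2 + 12*s + 36)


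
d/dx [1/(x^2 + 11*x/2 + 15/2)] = 2*(-4*x - 11)/(2*x^2 + 11*x + 15)^2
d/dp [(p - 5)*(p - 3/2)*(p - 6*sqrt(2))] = 3*p^2 - 12*sqrt(2)*p - 13*p + 15/2 + 39*sqrt(2)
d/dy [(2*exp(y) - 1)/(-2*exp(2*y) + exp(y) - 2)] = ((2*exp(y) - 1)*(4*exp(y) - 1) - 4*exp(2*y) + 2*exp(y) - 4)*exp(y)/(2*exp(2*y) - exp(y) + 2)^2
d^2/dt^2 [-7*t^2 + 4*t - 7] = -14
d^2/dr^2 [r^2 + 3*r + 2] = 2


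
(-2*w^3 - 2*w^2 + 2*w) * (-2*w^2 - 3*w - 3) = 4*w^5 + 10*w^4 + 8*w^3 - 6*w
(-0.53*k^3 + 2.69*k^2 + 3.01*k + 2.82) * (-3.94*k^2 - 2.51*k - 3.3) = 2.0882*k^5 - 9.2683*k^4 - 16.8623*k^3 - 27.5429*k^2 - 17.0112*k - 9.306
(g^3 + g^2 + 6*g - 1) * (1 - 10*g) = -10*g^4 - 9*g^3 - 59*g^2 + 16*g - 1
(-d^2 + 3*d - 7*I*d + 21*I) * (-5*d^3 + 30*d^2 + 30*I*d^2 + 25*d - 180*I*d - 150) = 5*d^5 - 45*d^4 + 5*I*d^4 + 275*d^3 - 45*I*d^3 - 1665*d^2 - 85*I*d^2 + 3330*d + 1575*I*d - 3150*I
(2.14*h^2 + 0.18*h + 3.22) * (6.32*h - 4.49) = 13.5248*h^3 - 8.471*h^2 + 19.5422*h - 14.4578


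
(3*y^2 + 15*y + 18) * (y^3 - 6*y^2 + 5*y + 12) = 3*y^5 - 3*y^4 - 57*y^3 + 3*y^2 + 270*y + 216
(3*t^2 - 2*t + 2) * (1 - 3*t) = -9*t^3 + 9*t^2 - 8*t + 2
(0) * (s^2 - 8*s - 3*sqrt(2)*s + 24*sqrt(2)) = 0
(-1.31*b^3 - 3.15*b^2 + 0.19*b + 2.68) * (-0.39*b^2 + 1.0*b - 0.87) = 0.5109*b^5 - 0.0815000000000001*b^4 - 2.0844*b^3 + 1.8853*b^2 + 2.5147*b - 2.3316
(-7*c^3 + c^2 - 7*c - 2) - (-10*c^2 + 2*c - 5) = -7*c^3 + 11*c^2 - 9*c + 3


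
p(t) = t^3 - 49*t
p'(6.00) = 59.00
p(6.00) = -78.00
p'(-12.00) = 383.00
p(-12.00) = -1140.00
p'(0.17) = -48.91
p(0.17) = -8.33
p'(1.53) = -41.98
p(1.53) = -71.39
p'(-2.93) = -23.25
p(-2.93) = 118.42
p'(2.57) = -29.19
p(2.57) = -108.96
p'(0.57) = -48.03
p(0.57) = -27.74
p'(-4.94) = 24.21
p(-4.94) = 121.51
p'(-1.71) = -40.23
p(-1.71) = 78.79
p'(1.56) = -41.70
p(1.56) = -72.64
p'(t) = 3*t^2 - 49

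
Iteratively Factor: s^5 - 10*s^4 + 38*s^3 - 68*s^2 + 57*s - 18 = (s - 2)*(s^4 - 8*s^3 + 22*s^2 - 24*s + 9) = (s - 3)*(s - 2)*(s^3 - 5*s^2 + 7*s - 3) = (s - 3)*(s - 2)*(s - 1)*(s^2 - 4*s + 3) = (s - 3)^2*(s - 2)*(s - 1)*(s - 1)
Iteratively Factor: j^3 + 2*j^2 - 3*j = (j + 3)*(j^2 - j) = (j - 1)*(j + 3)*(j)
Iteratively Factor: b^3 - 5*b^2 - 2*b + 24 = (b - 4)*(b^2 - b - 6) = (b - 4)*(b + 2)*(b - 3)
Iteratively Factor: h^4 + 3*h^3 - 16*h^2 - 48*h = (h + 3)*(h^3 - 16*h) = h*(h + 3)*(h^2 - 16) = h*(h + 3)*(h + 4)*(h - 4)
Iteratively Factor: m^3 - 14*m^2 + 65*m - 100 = (m - 4)*(m^2 - 10*m + 25) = (m - 5)*(m - 4)*(m - 5)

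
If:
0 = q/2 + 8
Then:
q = -16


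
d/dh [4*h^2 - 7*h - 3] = 8*h - 7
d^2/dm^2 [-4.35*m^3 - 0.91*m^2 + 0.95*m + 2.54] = -26.1*m - 1.82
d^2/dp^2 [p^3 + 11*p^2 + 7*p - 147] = 6*p + 22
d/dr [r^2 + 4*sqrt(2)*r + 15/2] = 2*r + 4*sqrt(2)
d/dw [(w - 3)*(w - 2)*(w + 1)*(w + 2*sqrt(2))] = 4*w^3 - 12*w^2 + 6*sqrt(2)*w^2 - 16*sqrt(2)*w + 2*w + 2*sqrt(2) + 6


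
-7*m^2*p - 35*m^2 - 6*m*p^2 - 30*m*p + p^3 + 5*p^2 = (-7*m + p)*(m + p)*(p + 5)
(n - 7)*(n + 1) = n^2 - 6*n - 7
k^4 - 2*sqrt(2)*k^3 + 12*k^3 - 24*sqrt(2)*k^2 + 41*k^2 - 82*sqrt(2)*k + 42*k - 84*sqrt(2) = (k + 2)*(k + 3)*(k + 7)*(k - 2*sqrt(2))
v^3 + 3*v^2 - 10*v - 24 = (v - 3)*(v + 2)*(v + 4)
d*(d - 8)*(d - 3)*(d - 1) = d^4 - 12*d^3 + 35*d^2 - 24*d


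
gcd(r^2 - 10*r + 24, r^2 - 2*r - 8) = r - 4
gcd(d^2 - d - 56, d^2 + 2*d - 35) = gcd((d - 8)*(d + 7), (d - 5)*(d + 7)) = d + 7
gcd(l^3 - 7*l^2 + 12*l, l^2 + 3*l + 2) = 1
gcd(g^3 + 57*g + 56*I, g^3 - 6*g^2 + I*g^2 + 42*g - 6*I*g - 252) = g + 7*I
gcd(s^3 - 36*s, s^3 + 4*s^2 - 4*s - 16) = 1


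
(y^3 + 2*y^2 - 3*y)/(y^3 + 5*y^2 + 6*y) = (y - 1)/(y + 2)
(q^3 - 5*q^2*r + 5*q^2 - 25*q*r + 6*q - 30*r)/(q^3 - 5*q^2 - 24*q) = (q^2 - 5*q*r + 2*q - 10*r)/(q*(q - 8))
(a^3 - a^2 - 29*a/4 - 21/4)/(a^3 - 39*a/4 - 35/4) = (2*a + 3)/(2*a + 5)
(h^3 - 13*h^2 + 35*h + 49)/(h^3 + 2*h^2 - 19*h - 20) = (h^2 - 14*h + 49)/(h^2 + h - 20)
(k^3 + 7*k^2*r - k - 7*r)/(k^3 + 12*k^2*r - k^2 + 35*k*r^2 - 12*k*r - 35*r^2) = (k + 1)/(k + 5*r)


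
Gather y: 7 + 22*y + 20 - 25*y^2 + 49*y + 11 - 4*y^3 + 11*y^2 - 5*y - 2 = -4*y^3 - 14*y^2 + 66*y + 36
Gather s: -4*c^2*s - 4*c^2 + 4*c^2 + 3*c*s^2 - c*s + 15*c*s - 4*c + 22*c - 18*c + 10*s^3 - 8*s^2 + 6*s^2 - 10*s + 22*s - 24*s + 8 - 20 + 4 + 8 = 10*s^3 + s^2*(3*c - 2) + s*(-4*c^2 + 14*c - 12)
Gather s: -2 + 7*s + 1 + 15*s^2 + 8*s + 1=15*s^2 + 15*s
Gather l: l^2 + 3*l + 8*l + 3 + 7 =l^2 + 11*l + 10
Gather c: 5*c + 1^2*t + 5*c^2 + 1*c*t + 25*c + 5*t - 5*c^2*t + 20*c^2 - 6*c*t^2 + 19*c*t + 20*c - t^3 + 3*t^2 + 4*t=c^2*(25 - 5*t) + c*(-6*t^2 + 20*t + 50) - t^3 + 3*t^2 + 10*t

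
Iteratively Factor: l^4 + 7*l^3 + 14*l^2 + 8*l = (l + 2)*(l^3 + 5*l^2 + 4*l) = (l + 2)*(l + 4)*(l^2 + l) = (l + 1)*(l + 2)*(l + 4)*(l)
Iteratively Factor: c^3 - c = (c - 1)*(c^2 + c) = (c - 1)*(c + 1)*(c)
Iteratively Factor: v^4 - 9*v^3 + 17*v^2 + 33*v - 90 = (v - 3)*(v^3 - 6*v^2 - v + 30) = (v - 3)^2*(v^2 - 3*v - 10) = (v - 5)*(v - 3)^2*(v + 2)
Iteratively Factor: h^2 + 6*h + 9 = (h + 3)*(h + 3)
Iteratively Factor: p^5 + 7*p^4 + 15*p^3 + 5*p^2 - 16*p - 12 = (p + 2)*(p^4 + 5*p^3 + 5*p^2 - 5*p - 6) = (p + 1)*(p + 2)*(p^3 + 4*p^2 + p - 6) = (p + 1)*(p + 2)*(p + 3)*(p^2 + p - 2) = (p + 1)*(p + 2)^2*(p + 3)*(p - 1)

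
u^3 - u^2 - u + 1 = (u - 1)^2*(u + 1)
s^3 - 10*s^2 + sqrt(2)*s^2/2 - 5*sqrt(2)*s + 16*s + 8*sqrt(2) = (s - 8)*(s - 2)*(s + sqrt(2)/2)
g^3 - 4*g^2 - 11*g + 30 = (g - 5)*(g - 2)*(g + 3)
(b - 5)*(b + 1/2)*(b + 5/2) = b^3 - 2*b^2 - 55*b/4 - 25/4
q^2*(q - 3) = q^3 - 3*q^2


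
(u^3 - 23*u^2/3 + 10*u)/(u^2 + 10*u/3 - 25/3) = u*(u - 6)/(u + 5)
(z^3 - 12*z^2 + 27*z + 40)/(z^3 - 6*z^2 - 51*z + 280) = (z + 1)/(z + 7)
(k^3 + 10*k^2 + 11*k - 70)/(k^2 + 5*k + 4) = (k^3 + 10*k^2 + 11*k - 70)/(k^2 + 5*k + 4)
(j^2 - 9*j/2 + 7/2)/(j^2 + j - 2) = (j - 7/2)/(j + 2)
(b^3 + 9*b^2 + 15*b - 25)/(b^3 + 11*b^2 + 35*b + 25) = (b - 1)/(b + 1)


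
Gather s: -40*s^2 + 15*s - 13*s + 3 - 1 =-40*s^2 + 2*s + 2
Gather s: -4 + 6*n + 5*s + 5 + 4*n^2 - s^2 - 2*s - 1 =4*n^2 + 6*n - s^2 + 3*s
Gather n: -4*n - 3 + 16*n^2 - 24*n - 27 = 16*n^2 - 28*n - 30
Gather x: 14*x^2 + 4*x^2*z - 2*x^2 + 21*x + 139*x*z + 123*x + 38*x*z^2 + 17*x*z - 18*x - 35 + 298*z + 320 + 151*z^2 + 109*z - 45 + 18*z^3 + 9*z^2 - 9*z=x^2*(4*z + 12) + x*(38*z^2 + 156*z + 126) + 18*z^3 + 160*z^2 + 398*z + 240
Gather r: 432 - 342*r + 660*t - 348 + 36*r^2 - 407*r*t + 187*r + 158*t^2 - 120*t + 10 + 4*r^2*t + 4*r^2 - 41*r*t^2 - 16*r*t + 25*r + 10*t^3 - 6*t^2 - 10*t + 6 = r^2*(4*t + 40) + r*(-41*t^2 - 423*t - 130) + 10*t^3 + 152*t^2 + 530*t + 100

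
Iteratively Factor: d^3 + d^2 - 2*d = (d)*(d^2 + d - 2) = d*(d + 2)*(d - 1)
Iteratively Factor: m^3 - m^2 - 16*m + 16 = (m - 4)*(m^2 + 3*m - 4) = (m - 4)*(m - 1)*(m + 4)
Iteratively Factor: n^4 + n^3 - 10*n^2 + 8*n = (n - 2)*(n^3 + 3*n^2 - 4*n) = n*(n - 2)*(n^2 + 3*n - 4) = n*(n - 2)*(n + 4)*(n - 1)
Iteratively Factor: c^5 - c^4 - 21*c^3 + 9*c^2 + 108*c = (c - 3)*(c^4 + 2*c^3 - 15*c^2 - 36*c) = c*(c - 3)*(c^3 + 2*c^2 - 15*c - 36) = c*(c - 4)*(c - 3)*(c^2 + 6*c + 9) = c*(c - 4)*(c - 3)*(c + 3)*(c + 3)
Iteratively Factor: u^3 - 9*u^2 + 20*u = (u)*(u^2 - 9*u + 20) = u*(u - 5)*(u - 4)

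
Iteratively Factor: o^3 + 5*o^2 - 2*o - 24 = (o + 4)*(o^2 + o - 6) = (o + 3)*(o + 4)*(o - 2)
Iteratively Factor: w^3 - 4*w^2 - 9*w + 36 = (w + 3)*(w^2 - 7*w + 12) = (w - 3)*(w + 3)*(w - 4)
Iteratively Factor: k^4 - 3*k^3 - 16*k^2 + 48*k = (k - 3)*(k^3 - 16*k) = (k - 4)*(k - 3)*(k^2 + 4*k) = k*(k - 4)*(k - 3)*(k + 4)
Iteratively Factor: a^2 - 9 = (a + 3)*(a - 3)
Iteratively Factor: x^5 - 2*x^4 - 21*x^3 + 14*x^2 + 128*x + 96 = (x + 1)*(x^4 - 3*x^3 - 18*x^2 + 32*x + 96) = (x + 1)*(x + 3)*(x^3 - 6*x^2 + 32) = (x + 1)*(x + 2)*(x + 3)*(x^2 - 8*x + 16) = (x - 4)*(x + 1)*(x + 2)*(x + 3)*(x - 4)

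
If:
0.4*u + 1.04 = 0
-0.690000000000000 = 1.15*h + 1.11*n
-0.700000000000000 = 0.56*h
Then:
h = -1.25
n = 0.67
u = -2.60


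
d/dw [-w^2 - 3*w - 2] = -2*w - 3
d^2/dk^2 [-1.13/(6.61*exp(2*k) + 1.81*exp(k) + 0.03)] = (-1.13*(13.22*exp(k) + 1.81)*(26.44*exp(k) + 3.62)*exp(k) + (29.8772*exp(k) + 2.0453)*(6.61*exp(2*k) + 1.81*exp(k) + 0.03))*exp(k)/(6.61*exp(2*k) + 1.81*exp(k) + 0.03)^3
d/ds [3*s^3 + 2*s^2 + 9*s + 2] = 9*s^2 + 4*s + 9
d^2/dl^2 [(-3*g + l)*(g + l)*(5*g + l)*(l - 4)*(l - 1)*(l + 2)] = -90*g^3*l + 90*g^3 - 156*g^2*l^2 + 234*g^2*l + 156*g^2 + 60*g*l^3 - 108*g*l^2 - 108*g*l + 48*g + 30*l^4 - 60*l^3 - 72*l^2 + 48*l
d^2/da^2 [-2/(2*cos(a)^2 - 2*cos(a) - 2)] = (-4*sin(a)^4 + 7*sin(a)^2 - 11*cos(a)/4 + 3*cos(3*a)/4 + 1)/(sin(a)^2 + cos(a))^3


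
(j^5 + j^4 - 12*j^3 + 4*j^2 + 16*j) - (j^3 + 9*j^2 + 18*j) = j^5 + j^4 - 13*j^3 - 5*j^2 - 2*j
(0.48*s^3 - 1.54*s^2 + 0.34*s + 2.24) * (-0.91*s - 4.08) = -0.4368*s^4 - 0.557*s^3 + 5.9738*s^2 - 3.4256*s - 9.1392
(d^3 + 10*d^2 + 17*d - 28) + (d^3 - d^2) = 2*d^3 + 9*d^2 + 17*d - 28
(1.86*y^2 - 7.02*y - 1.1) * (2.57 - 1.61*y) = -2.9946*y^3 + 16.0824*y^2 - 16.2704*y - 2.827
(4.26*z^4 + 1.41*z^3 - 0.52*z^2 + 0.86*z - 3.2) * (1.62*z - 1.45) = 6.9012*z^5 - 3.8928*z^4 - 2.8869*z^3 + 2.1472*z^2 - 6.431*z + 4.64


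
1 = 1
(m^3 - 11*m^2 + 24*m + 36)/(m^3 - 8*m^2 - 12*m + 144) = (m + 1)/(m + 4)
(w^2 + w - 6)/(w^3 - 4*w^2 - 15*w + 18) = (w - 2)/(w^2 - 7*w + 6)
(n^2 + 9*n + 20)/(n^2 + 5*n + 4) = (n + 5)/(n + 1)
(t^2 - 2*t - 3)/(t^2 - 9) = (t + 1)/(t + 3)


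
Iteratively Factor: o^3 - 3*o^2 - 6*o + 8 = (o + 2)*(o^2 - 5*o + 4) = (o - 4)*(o + 2)*(o - 1)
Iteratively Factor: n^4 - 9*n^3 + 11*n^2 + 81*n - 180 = (n + 3)*(n^3 - 12*n^2 + 47*n - 60) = (n - 5)*(n + 3)*(n^2 - 7*n + 12) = (n - 5)*(n - 4)*(n + 3)*(n - 3)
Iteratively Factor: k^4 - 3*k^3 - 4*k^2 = (k - 4)*(k^3 + k^2) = k*(k - 4)*(k^2 + k) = k^2*(k - 4)*(k + 1)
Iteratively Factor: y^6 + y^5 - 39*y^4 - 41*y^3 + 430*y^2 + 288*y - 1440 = (y + 4)*(y^5 - 3*y^4 - 27*y^3 + 67*y^2 + 162*y - 360) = (y + 3)*(y + 4)*(y^4 - 6*y^3 - 9*y^2 + 94*y - 120) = (y - 3)*(y + 3)*(y + 4)*(y^3 - 3*y^2 - 18*y + 40) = (y - 5)*(y - 3)*(y + 3)*(y + 4)*(y^2 + 2*y - 8) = (y - 5)*(y - 3)*(y + 3)*(y + 4)^2*(y - 2)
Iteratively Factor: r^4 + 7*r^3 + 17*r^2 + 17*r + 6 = (r + 1)*(r^3 + 6*r^2 + 11*r + 6) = (r + 1)^2*(r^2 + 5*r + 6) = (r + 1)^2*(r + 2)*(r + 3)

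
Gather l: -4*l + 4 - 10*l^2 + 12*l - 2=-10*l^2 + 8*l + 2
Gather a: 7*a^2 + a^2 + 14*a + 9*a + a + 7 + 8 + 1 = 8*a^2 + 24*a + 16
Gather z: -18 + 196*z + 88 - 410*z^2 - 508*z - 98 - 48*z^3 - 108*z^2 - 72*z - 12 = -48*z^3 - 518*z^2 - 384*z - 40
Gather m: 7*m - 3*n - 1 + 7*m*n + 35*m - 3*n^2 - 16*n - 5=m*(7*n + 42) - 3*n^2 - 19*n - 6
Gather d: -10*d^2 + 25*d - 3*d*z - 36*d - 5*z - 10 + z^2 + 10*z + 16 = -10*d^2 + d*(-3*z - 11) + z^2 + 5*z + 6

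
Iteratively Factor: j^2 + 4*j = (j)*(j + 4)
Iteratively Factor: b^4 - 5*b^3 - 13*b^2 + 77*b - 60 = (b - 1)*(b^3 - 4*b^2 - 17*b + 60) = (b - 1)*(b + 4)*(b^2 - 8*b + 15) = (b - 5)*(b - 1)*(b + 4)*(b - 3)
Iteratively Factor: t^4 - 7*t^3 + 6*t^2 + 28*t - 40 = (t - 2)*(t^3 - 5*t^2 - 4*t + 20) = (t - 2)*(t + 2)*(t^2 - 7*t + 10) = (t - 5)*(t - 2)*(t + 2)*(t - 2)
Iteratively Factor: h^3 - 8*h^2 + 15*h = (h - 5)*(h^2 - 3*h) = h*(h - 5)*(h - 3)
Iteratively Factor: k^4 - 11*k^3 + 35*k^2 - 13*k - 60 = (k - 4)*(k^3 - 7*k^2 + 7*k + 15) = (k - 4)*(k - 3)*(k^2 - 4*k - 5) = (k - 5)*(k - 4)*(k - 3)*(k + 1)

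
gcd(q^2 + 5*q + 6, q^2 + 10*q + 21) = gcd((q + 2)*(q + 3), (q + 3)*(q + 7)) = q + 3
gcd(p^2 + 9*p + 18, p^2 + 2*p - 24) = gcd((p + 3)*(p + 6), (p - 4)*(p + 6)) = p + 6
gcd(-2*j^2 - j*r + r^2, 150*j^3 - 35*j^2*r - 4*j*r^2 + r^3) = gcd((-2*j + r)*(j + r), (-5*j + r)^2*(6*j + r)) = 1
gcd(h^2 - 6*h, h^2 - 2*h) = h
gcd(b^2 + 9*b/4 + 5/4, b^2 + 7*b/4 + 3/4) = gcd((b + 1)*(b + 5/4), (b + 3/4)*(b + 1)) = b + 1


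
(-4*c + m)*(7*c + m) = -28*c^2 + 3*c*m + m^2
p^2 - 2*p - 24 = (p - 6)*(p + 4)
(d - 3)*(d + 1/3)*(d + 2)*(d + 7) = d^4 + 19*d^3/3 - 11*d^2 - 139*d/3 - 14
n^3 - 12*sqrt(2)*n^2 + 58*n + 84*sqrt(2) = (n - 7*sqrt(2))*(n - 6*sqrt(2))*(n + sqrt(2))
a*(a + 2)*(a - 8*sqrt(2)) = a^3 - 8*sqrt(2)*a^2 + 2*a^2 - 16*sqrt(2)*a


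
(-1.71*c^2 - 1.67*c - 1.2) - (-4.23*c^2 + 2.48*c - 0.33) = 2.52*c^2 - 4.15*c - 0.87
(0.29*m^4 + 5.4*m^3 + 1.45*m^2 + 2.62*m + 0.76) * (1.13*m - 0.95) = 0.3277*m^5 + 5.8265*m^4 - 3.4915*m^3 + 1.5831*m^2 - 1.6302*m - 0.722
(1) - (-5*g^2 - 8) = 5*g^2 + 9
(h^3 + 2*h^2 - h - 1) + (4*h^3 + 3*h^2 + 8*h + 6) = 5*h^3 + 5*h^2 + 7*h + 5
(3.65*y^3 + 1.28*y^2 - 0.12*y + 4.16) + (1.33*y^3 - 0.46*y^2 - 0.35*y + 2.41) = 4.98*y^3 + 0.82*y^2 - 0.47*y + 6.57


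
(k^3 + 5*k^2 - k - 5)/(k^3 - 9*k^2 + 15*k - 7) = (k^2 + 6*k + 5)/(k^2 - 8*k + 7)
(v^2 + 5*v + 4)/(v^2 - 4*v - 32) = (v + 1)/(v - 8)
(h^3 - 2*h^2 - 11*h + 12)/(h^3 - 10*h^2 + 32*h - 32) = (h^2 + 2*h - 3)/(h^2 - 6*h + 8)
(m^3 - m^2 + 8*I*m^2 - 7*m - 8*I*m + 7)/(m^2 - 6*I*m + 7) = (m^2 + m*(-1 + 7*I) - 7*I)/(m - 7*I)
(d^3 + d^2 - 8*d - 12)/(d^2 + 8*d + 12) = (d^2 - d - 6)/(d + 6)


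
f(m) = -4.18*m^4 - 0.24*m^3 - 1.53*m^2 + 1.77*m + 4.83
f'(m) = -16.72*m^3 - 0.72*m^2 - 3.06*m + 1.77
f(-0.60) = 2.73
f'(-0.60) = 6.96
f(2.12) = -85.02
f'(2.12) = -167.26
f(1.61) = -25.37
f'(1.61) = -74.80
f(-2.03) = -74.04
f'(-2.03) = 144.88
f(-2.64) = -209.14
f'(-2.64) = 312.47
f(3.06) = -377.45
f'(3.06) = -493.41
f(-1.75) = -40.87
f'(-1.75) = 94.53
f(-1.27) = -10.27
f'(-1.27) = 38.74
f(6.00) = -5508.75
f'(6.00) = -3654.03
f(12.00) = -87285.45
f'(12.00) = -29030.79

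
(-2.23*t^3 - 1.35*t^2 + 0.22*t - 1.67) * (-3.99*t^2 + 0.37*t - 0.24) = 8.8977*t^5 + 4.5614*t^4 - 0.8421*t^3 + 7.0687*t^2 - 0.6707*t + 0.4008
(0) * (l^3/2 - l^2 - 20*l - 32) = 0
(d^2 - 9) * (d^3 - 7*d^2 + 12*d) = d^5 - 7*d^4 + 3*d^3 + 63*d^2 - 108*d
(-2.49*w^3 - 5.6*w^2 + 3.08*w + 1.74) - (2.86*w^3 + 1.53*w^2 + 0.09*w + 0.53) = -5.35*w^3 - 7.13*w^2 + 2.99*w + 1.21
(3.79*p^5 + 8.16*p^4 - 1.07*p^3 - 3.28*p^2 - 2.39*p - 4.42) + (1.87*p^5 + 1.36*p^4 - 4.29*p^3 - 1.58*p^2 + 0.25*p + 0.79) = 5.66*p^5 + 9.52*p^4 - 5.36*p^3 - 4.86*p^2 - 2.14*p - 3.63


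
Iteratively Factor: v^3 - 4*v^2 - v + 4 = (v - 1)*(v^2 - 3*v - 4) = (v - 4)*(v - 1)*(v + 1)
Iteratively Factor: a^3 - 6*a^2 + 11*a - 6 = (a - 1)*(a^2 - 5*a + 6) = (a - 3)*(a - 1)*(a - 2)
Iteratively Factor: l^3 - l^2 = (l)*(l^2 - l) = l^2*(l - 1)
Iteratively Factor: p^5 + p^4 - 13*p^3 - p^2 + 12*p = (p)*(p^4 + p^3 - 13*p^2 - p + 12) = p*(p + 4)*(p^3 - 3*p^2 - p + 3) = p*(p - 3)*(p + 4)*(p^2 - 1) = p*(p - 3)*(p - 1)*(p + 4)*(p + 1)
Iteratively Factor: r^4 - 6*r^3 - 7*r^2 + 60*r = (r - 4)*(r^3 - 2*r^2 - 15*r) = (r - 5)*(r - 4)*(r^2 + 3*r) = (r - 5)*(r - 4)*(r + 3)*(r)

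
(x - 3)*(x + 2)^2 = x^3 + x^2 - 8*x - 12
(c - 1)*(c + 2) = c^2 + c - 2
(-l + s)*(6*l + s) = -6*l^2 + 5*l*s + s^2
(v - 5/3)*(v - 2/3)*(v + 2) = v^3 - v^2/3 - 32*v/9 + 20/9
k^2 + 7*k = k*(k + 7)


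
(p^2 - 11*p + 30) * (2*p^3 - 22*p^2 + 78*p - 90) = 2*p^5 - 44*p^4 + 380*p^3 - 1608*p^2 + 3330*p - 2700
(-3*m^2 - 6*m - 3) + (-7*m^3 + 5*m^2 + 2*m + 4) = -7*m^3 + 2*m^2 - 4*m + 1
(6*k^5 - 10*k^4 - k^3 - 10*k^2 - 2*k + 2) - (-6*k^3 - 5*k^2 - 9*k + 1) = 6*k^5 - 10*k^4 + 5*k^3 - 5*k^2 + 7*k + 1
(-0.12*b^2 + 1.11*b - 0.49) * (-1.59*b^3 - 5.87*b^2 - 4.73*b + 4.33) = 0.1908*b^5 - 1.0605*b^4 - 5.169*b^3 - 2.8936*b^2 + 7.124*b - 2.1217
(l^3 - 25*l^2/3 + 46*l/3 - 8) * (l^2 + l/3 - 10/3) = l^5 - 8*l^4 + 83*l^3/9 + 224*l^2/9 - 484*l/9 + 80/3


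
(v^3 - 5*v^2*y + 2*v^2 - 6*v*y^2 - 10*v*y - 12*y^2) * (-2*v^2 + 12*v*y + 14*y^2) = -2*v^5 + 22*v^4*y - 4*v^4 - 34*v^3*y^2 + 44*v^3*y - 142*v^2*y^3 - 68*v^2*y^2 - 84*v*y^4 - 284*v*y^3 - 168*y^4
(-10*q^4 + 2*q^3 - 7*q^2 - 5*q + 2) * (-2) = 20*q^4 - 4*q^3 + 14*q^2 + 10*q - 4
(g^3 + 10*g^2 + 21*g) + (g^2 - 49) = g^3 + 11*g^2 + 21*g - 49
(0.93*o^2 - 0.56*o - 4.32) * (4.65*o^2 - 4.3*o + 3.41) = 4.3245*o^4 - 6.603*o^3 - 14.5087*o^2 + 16.6664*o - 14.7312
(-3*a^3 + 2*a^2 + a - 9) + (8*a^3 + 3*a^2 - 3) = 5*a^3 + 5*a^2 + a - 12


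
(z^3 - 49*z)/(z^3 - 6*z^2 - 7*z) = (z + 7)/(z + 1)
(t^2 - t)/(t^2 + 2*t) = (t - 1)/(t + 2)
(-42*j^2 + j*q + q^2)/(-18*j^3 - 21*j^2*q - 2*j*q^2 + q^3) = (7*j + q)/(3*j^2 + 4*j*q + q^2)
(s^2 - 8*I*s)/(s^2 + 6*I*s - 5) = s*(s - 8*I)/(s^2 + 6*I*s - 5)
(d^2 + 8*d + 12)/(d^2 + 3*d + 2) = (d + 6)/(d + 1)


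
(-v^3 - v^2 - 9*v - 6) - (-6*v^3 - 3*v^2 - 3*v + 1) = 5*v^3 + 2*v^2 - 6*v - 7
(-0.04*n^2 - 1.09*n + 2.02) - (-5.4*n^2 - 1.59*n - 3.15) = 5.36*n^2 + 0.5*n + 5.17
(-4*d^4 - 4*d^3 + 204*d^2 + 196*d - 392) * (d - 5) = -4*d^5 + 16*d^4 + 224*d^3 - 824*d^2 - 1372*d + 1960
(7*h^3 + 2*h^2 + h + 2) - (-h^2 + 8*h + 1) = 7*h^3 + 3*h^2 - 7*h + 1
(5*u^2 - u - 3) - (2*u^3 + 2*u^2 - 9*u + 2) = -2*u^3 + 3*u^2 + 8*u - 5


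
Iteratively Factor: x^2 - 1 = (x - 1)*(x + 1)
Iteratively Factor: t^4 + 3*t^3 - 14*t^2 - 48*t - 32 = (t + 1)*(t^3 + 2*t^2 - 16*t - 32) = (t - 4)*(t + 1)*(t^2 + 6*t + 8) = (t - 4)*(t + 1)*(t + 2)*(t + 4)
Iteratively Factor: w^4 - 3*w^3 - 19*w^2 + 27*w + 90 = (w - 5)*(w^3 + 2*w^2 - 9*w - 18) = (w - 5)*(w + 2)*(w^2 - 9) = (w - 5)*(w - 3)*(w + 2)*(w + 3)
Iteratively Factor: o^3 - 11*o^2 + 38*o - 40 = (o - 2)*(o^2 - 9*o + 20) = (o - 5)*(o - 2)*(o - 4)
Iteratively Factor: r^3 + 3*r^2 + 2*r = (r + 1)*(r^2 + 2*r) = (r + 1)*(r + 2)*(r)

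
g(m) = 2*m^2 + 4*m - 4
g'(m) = 4*m + 4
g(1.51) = 6.60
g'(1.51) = 10.04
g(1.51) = 6.60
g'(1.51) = 10.04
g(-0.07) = -4.27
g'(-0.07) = 3.72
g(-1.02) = -6.00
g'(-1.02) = -0.08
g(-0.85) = -5.96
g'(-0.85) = 0.60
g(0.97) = 1.76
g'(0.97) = 7.88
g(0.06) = -3.75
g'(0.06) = 4.24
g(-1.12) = -5.97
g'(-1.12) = -0.48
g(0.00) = -4.00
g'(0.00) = 4.00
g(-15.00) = 386.00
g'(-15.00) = -56.00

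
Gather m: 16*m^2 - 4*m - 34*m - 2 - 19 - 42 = 16*m^2 - 38*m - 63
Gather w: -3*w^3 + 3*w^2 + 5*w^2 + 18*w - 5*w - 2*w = -3*w^3 + 8*w^2 + 11*w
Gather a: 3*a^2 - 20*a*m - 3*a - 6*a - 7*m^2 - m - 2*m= 3*a^2 + a*(-20*m - 9) - 7*m^2 - 3*m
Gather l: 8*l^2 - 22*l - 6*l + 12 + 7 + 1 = 8*l^2 - 28*l + 20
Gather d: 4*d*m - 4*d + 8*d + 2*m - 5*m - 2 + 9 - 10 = d*(4*m + 4) - 3*m - 3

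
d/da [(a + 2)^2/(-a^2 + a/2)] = 2*(9*a^2 + 16*a - 4)/(a^2*(4*a^2 - 4*a + 1))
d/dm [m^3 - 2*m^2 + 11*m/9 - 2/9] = 3*m^2 - 4*m + 11/9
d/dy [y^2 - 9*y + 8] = 2*y - 9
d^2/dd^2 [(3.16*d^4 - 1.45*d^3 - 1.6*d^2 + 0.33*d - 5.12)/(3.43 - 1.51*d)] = (-43.230696*d^4 + 268.477698*d^3 - 491.184918*d^2 + 102.35463*d + 57.577566)/(3.442951*d^3 - 23.462229*d^2 + 53.294997*d - 40.353607)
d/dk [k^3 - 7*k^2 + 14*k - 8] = 3*k^2 - 14*k + 14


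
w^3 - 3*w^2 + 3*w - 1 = (w - 1)^3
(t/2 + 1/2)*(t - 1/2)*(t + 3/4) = t^3/2 + 5*t^2/8 - t/16 - 3/16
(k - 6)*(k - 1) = k^2 - 7*k + 6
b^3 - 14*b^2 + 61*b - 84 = (b - 7)*(b - 4)*(b - 3)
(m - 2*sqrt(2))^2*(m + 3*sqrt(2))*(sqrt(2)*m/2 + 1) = sqrt(2)*m^4/2 - 9*sqrt(2)*m^2 + 8*m + 24*sqrt(2)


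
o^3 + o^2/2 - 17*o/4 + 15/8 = (o - 3/2)*(o - 1/2)*(o + 5/2)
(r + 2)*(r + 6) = r^2 + 8*r + 12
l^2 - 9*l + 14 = (l - 7)*(l - 2)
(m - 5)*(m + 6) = m^2 + m - 30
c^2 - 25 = (c - 5)*(c + 5)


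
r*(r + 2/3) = r^2 + 2*r/3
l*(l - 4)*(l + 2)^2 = l^4 - 12*l^2 - 16*l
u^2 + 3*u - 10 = (u - 2)*(u + 5)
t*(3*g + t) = 3*g*t + t^2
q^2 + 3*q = q*(q + 3)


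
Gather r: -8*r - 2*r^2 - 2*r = -2*r^2 - 10*r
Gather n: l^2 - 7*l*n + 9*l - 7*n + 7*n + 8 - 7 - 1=l^2 - 7*l*n + 9*l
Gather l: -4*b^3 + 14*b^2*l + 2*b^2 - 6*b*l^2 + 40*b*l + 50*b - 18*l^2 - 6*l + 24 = -4*b^3 + 2*b^2 + 50*b + l^2*(-6*b - 18) + l*(14*b^2 + 40*b - 6) + 24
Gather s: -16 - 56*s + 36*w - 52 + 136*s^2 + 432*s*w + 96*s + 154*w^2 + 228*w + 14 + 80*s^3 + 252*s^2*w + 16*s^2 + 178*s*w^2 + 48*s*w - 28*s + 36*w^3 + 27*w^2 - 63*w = 80*s^3 + s^2*(252*w + 152) + s*(178*w^2 + 480*w + 12) + 36*w^3 + 181*w^2 + 201*w - 54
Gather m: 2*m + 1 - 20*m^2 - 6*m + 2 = -20*m^2 - 4*m + 3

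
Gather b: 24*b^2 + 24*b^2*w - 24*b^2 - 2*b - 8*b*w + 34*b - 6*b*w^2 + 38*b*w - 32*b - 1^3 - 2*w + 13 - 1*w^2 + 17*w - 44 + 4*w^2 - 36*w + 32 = 24*b^2*w + b*(-6*w^2 + 30*w) + 3*w^2 - 21*w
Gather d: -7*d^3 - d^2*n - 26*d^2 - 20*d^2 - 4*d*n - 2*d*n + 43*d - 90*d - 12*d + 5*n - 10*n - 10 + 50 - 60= -7*d^3 + d^2*(-n - 46) + d*(-6*n - 59) - 5*n - 20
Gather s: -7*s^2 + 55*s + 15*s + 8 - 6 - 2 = -7*s^2 + 70*s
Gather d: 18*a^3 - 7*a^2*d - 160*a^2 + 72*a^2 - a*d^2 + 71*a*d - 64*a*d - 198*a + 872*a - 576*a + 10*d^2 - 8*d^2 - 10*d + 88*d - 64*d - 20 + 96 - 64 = 18*a^3 - 88*a^2 + 98*a + d^2*(2 - a) + d*(-7*a^2 + 7*a + 14) + 12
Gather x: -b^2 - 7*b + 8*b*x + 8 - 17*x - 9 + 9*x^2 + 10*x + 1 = -b^2 - 7*b + 9*x^2 + x*(8*b - 7)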